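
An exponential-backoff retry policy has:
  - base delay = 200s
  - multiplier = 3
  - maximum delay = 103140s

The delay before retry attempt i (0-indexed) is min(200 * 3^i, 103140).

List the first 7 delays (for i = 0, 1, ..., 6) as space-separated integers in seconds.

Computing each delay:
  i=0: min(200*3^0, 103140) = 200
  i=1: min(200*3^1, 103140) = 600
  i=2: min(200*3^2, 103140) = 1800
  i=3: min(200*3^3, 103140) = 5400
  i=4: min(200*3^4, 103140) = 16200
  i=5: min(200*3^5, 103140) = 48600
  i=6: min(200*3^6, 103140) = 103140

Answer: 200 600 1800 5400 16200 48600 103140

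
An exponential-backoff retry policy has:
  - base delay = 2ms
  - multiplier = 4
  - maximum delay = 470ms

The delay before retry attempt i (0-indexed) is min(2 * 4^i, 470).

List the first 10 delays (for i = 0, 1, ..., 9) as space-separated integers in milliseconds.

Answer: 2 8 32 128 470 470 470 470 470 470

Derivation:
Computing each delay:
  i=0: min(2*4^0, 470) = 2
  i=1: min(2*4^1, 470) = 8
  i=2: min(2*4^2, 470) = 32
  i=3: min(2*4^3, 470) = 128
  i=4: min(2*4^4, 470) = 470
  i=5: min(2*4^5, 470) = 470
  i=6: min(2*4^6, 470) = 470
  i=7: min(2*4^7, 470) = 470
  i=8: min(2*4^8, 470) = 470
  i=9: min(2*4^9, 470) = 470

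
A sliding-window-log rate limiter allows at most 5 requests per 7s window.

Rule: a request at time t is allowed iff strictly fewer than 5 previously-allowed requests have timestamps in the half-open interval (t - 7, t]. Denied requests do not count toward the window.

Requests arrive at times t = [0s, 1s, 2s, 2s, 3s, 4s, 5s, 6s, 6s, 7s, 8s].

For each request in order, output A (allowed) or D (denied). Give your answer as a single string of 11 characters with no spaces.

Answer: AAAAADDDDAA

Derivation:
Tracking allowed requests in the window:
  req#1 t=0s: ALLOW
  req#2 t=1s: ALLOW
  req#3 t=2s: ALLOW
  req#4 t=2s: ALLOW
  req#5 t=3s: ALLOW
  req#6 t=4s: DENY
  req#7 t=5s: DENY
  req#8 t=6s: DENY
  req#9 t=6s: DENY
  req#10 t=7s: ALLOW
  req#11 t=8s: ALLOW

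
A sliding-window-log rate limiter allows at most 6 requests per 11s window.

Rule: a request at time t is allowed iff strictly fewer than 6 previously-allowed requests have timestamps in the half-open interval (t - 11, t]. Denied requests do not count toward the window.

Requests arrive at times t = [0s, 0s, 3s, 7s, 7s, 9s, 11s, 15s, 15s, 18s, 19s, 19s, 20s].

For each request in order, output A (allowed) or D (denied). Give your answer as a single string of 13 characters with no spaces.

Answer: AAAAAAAAAAADA

Derivation:
Tracking allowed requests in the window:
  req#1 t=0s: ALLOW
  req#2 t=0s: ALLOW
  req#3 t=3s: ALLOW
  req#4 t=7s: ALLOW
  req#5 t=7s: ALLOW
  req#6 t=9s: ALLOW
  req#7 t=11s: ALLOW
  req#8 t=15s: ALLOW
  req#9 t=15s: ALLOW
  req#10 t=18s: ALLOW
  req#11 t=19s: ALLOW
  req#12 t=19s: DENY
  req#13 t=20s: ALLOW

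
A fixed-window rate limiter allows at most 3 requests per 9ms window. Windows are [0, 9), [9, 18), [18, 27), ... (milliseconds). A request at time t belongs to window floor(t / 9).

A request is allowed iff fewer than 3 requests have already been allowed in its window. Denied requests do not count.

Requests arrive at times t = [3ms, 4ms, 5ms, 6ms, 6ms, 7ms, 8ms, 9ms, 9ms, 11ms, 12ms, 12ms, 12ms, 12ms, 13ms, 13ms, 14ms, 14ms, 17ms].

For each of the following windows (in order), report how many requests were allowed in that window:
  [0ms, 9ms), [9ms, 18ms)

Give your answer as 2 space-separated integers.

Processing requests:
  req#1 t=3ms (window 0): ALLOW
  req#2 t=4ms (window 0): ALLOW
  req#3 t=5ms (window 0): ALLOW
  req#4 t=6ms (window 0): DENY
  req#5 t=6ms (window 0): DENY
  req#6 t=7ms (window 0): DENY
  req#7 t=8ms (window 0): DENY
  req#8 t=9ms (window 1): ALLOW
  req#9 t=9ms (window 1): ALLOW
  req#10 t=11ms (window 1): ALLOW
  req#11 t=12ms (window 1): DENY
  req#12 t=12ms (window 1): DENY
  req#13 t=12ms (window 1): DENY
  req#14 t=12ms (window 1): DENY
  req#15 t=13ms (window 1): DENY
  req#16 t=13ms (window 1): DENY
  req#17 t=14ms (window 1): DENY
  req#18 t=14ms (window 1): DENY
  req#19 t=17ms (window 1): DENY

Allowed counts by window: 3 3

Answer: 3 3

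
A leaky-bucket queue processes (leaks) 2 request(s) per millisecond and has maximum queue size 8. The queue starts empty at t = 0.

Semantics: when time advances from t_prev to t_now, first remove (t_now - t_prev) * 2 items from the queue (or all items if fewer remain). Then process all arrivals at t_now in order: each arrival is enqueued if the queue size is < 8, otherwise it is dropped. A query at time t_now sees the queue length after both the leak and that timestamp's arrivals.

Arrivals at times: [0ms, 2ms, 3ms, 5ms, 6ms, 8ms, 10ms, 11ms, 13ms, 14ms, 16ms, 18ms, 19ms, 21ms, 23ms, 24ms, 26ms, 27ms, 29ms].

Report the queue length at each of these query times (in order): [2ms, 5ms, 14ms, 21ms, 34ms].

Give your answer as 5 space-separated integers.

Answer: 1 1 1 1 0

Derivation:
Queue lengths at query times:
  query t=2ms: backlog = 1
  query t=5ms: backlog = 1
  query t=14ms: backlog = 1
  query t=21ms: backlog = 1
  query t=34ms: backlog = 0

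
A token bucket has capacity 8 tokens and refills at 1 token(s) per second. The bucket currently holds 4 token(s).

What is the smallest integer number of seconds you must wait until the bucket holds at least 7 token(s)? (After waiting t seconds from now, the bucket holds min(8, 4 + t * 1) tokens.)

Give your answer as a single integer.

Answer: 3

Derivation:
Need 4 + t * 1 >= 7, so t >= 3/1.
Smallest integer t = ceil(3/1) = 3.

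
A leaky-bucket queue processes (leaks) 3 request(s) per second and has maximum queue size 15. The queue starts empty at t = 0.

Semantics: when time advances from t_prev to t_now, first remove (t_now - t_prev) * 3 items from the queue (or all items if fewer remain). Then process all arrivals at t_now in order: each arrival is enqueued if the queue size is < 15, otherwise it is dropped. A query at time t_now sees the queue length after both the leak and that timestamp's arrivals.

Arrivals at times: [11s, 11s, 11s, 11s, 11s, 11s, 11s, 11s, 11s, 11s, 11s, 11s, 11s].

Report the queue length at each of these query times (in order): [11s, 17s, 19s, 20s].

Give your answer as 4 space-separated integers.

Answer: 13 0 0 0

Derivation:
Queue lengths at query times:
  query t=11s: backlog = 13
  query t=17s: backlog = 0
  query t=19s: backlog = 0
  query t=20s: backlog = 0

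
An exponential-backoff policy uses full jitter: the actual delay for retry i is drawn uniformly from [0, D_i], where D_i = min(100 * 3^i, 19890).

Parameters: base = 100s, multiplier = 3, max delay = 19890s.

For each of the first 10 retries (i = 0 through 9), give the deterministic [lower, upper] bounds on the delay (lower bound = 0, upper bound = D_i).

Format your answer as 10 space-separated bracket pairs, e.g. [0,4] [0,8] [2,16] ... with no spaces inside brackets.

Computing bounds per retry:
  i=0: D_i=min(100*3^0,19890)=100, bounds=[0,100]
  i=1: D_i=min(100*3^1,19890)=300, bounds=[0,300]
  i=2: D_i=min(100*3^2,19890)=900, bounds=[0,900]
  i=3: D_i=min(100*3^3,19890)=2700, bounds=[0,2700]
  i=4: D_i=min(100*3^4,19890)=8100, bounds=[0,8100]
  i=5: D_i=min(100*3^5,19890)=19890, bounds=[0,19890]
  i=6: D_i=min(100*3^6,19890)=19890, bounds=[0,19890]
  i=7: D_i=min(100*3^7,19890)=19890, bounds=[0,19890]
  i=8: D_i=min(100*3^8,19890)=19890, bounds=[0,19890]
  i=9: D_i=min(100*3^9,19890)=19890, bounds=[0,19890]

Answer: [0,100] [0,300] [0,900] [0,2700] [0,8100] [0,19890] [0,19890] [0,19890] [0,19890] [0,19890]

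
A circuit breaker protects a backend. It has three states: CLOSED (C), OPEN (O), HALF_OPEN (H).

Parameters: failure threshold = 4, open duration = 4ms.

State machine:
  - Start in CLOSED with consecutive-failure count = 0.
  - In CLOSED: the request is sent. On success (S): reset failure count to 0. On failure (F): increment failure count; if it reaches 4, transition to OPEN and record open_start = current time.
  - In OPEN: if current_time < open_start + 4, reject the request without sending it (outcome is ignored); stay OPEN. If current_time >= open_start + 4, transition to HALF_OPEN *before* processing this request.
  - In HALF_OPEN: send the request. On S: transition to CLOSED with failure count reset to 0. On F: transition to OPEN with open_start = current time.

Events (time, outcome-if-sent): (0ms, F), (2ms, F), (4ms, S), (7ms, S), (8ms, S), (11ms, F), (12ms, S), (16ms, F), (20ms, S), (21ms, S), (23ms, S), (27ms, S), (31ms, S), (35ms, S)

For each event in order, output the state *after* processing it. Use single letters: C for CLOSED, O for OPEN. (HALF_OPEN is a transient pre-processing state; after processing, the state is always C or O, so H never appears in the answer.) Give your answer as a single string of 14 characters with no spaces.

Answer: CCCCCCCCCCCCCC

Derivation:
State after each event:
  event#1 t=0ms outcome=F: state=CLOSED
  event#2 t=2ms outcome=F: state=CLOSED
  event#3 t=4ms outcome=S: state=CLOSED
  event#4 t=7ms outcome=S: state=CLOSED
  event#5 t=8ms outcome=S: state=CLOSED
  event#6 t=11ms outcome=F: state=CLOSED
  event#7 t=12ms outcome=S: state=CLOSED
  event#8 t=16ms outcome=F: state=CLOSED
  event#9 t=20ms outcome=S: state=CLOSED
  event#10 t=21ms outcome=S: state=CLOSED
  event#11 t=23ms outcome=S: state=CLOSED
  event#12 t=27ms outcome=S: state=CLOSED
  event#13 t=31ms outcome=S: state=CLOSED
  event#14 t=35ms outcome=S: state=CLOSED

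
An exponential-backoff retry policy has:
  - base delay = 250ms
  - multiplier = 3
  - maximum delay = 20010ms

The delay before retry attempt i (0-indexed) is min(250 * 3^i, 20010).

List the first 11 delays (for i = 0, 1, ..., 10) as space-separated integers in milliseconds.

Computing each delay:
  i=0: min(250*3^0, 20010) = 250
  i=1: min(250*3^1, 20010) = 750
  i=2: min(250*3^2, 20010) = 2250
  i=3: min(250*3^3, 20010) = 6750
  i=4: min(250*3^4, 20010) = 20010
  i=5: min(250*3^5, 20010) = 20010
  i=6: min(250*3^6, 20010) = 20010
  i=7: min(250*3^7, 20010) = 20010
  i=8: min(250*3^8, 20010) = 20010
  i=9: min(250*3^9, 20010) = 20010
  i=10: min(250*3^10, 20010) = 20010

Answer: 250 750 2250 6750 20010 20010 20010 20010 20010 20010 20010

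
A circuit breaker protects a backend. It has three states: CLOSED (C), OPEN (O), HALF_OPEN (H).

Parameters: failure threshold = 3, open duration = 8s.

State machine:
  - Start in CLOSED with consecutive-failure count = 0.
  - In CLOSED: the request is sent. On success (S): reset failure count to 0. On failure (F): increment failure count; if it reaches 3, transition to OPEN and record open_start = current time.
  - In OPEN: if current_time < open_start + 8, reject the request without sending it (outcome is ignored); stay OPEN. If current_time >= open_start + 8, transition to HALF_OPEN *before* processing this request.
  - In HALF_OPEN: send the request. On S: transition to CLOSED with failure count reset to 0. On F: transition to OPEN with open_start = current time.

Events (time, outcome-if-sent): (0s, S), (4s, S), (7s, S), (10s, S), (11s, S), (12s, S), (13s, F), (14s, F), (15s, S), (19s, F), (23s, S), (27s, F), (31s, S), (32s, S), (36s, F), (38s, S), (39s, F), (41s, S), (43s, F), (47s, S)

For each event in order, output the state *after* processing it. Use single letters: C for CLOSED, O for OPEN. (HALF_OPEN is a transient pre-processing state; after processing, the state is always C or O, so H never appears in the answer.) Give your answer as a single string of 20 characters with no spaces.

Answer: CCCCCCCCCCCCCCCCCCCC

Derivation:
State after each event:
  event#1 t=0s outcome=S: state=CLOSED
  event#2 t=4s outcome=S: state=CLOSED
  event#3 t=7s outcome=S: state=CLOSED
  event#4 t=10s outcome=S: state=CLOSED
  event#5 t=11s outcome=S: state=CLOSED
  event#6 t=12s outcome=S: state=CLOSED
  event#7 t=13s outcome=F: state=CLOSED
  event#8 t=14s outcome=F: state=CLOSED
  event#9 t=15s outcome=S: state=CLOSED
  event#10 t=19s outcome=F: state=CLOSED
  event#11 t=23s outcome=S: state=CLOSED
  event#12 t=27s outcome=F: state=CLOSED
  event#13 t=31s outcome=S: state=CLOSED
  event#14 t=32s outcome=S: state=CLOSED
  event#15 t=36s outcome=F: state=CLOSED
  event#16 t=38s outcome=S: state=CLOSED
  event#17 t=39s outcome=F: state=CLOSED
  event#18 t=41s outcome=S: state=CLOSED
  event#19 t=43s outcome=F: state=CLOSED
  event#20 t=47s outcome=S: state=CLOSED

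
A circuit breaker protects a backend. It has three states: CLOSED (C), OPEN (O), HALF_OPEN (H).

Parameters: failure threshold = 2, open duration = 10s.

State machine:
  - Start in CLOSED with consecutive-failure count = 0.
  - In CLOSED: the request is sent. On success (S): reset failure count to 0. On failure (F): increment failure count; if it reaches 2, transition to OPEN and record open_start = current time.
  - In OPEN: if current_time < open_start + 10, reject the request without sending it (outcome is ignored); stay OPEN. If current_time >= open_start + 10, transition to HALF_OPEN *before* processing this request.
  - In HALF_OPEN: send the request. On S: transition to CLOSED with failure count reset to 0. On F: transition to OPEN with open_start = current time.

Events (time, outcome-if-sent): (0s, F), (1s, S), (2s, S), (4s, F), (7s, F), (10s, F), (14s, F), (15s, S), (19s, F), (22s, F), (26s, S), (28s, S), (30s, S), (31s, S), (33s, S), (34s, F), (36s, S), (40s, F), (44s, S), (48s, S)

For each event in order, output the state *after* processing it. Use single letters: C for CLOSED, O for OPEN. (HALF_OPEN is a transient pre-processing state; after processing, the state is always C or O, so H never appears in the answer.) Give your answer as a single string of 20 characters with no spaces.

State after each event:
  event#1 t=0s outcome=F: state=CLOSED
  event#2 t=1s outcome=S: state=CLOSED
  event#3 t=2s outcome=S: state=CLOSED
  event#4 t=4s outcome=F: state=CLOSED
  event#5 t=7s outcome=F: state=OPEN
  event#6 t=10s outcome=F: state=OPEN
  event#7 t=14s outcome=F: state=OPEN
  event#8 t=15s outcome=S: state=OPEN
  event#9 t=19s outcome=F: state=OPEN
  event#10 t=22s outcome=F: state=OPEN
  event#11 t=26s outcome=S: state=OPEN
  event#12 t=28s outcome=S: state=OPEN
  event#13 t=30s outcome=S: state=CLOSED
  event#14 t=31s outcome=S: state=CLOSED
  event#15 t=33s outcome=S: state=CLOSED
  event#16 t=34s outcome=F: state=CLOSED
  event#17 t=36s outcome=S: state=CLOSED
  event#18 t=40s outcome=F: state=CLOSED
  event#19 t=44s outcome=S: state=CLOSED
  event#20 t=48s outcome=S: state=CLOSED

Answer: CCCCOOOOOOOOCCCCCCCC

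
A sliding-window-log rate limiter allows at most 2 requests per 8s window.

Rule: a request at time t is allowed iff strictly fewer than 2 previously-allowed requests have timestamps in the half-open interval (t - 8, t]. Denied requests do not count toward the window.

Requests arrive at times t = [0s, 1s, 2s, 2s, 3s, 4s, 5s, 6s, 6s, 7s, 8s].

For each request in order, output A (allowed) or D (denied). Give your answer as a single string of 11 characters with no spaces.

Answer: AADDDDDDDDA

Derivation:
Tracking allowed requests in the window:
  req#1 t=0s: ALLOW
  req#2 t=1s: ALLOW
  req#3 t=2s: DENY
  req#4 t=2s: DENY
  req#5 t=3s: DENY
  req#6 t=4s: DENY
  req#7 t=5s: DENY
  req#8 t=6s: DENY
  req#9 t=6s: DENY
  req#10 t=7s: DENY
  req#11 t=8s: ALLOW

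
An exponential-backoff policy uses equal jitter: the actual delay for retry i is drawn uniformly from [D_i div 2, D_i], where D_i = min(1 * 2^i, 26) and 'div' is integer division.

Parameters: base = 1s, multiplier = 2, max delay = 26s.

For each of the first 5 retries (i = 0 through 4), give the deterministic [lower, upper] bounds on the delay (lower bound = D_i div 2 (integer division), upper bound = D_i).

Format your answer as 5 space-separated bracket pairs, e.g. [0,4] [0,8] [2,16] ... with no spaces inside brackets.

Answer: [0,1] [1,2] [2,4] [4,8] [8,16]

Derivation:
Computing bounds per retry:
  i=0: D_i=min(1*2^0,26)=1, bounds=[0,1]
  i=1: D_i=min(1*2^1,26)=2, bounds=[1,2]
  i=2: D_i=min(1*2^2,26)=4, bounds=[2,4]
  i=3: D_i=min(1*2^3,26)=8, bounds=[4,8]
  i=4: D_i=min(1*2^4,26)=16, bounds=[8,16]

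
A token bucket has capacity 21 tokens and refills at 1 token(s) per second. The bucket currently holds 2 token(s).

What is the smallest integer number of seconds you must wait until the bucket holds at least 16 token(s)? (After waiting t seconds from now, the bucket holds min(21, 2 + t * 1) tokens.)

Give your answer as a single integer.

Answer: 14

Derivation:
Need 2 + t * 1 >= 16, so t >= 14/1.
Smallest integer t = ceil(14/1) = 14.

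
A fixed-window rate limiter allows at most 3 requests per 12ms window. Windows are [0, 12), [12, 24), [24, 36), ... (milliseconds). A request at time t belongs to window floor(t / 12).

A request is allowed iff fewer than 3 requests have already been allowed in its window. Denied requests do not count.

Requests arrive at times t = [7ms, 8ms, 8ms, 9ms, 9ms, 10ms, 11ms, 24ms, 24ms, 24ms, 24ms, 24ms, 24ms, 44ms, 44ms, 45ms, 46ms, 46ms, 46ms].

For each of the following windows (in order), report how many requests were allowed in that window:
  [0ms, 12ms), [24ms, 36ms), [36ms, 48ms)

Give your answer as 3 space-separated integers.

Processing requests:
  req#1 t=7ms (window 0): ALLOW
  req#2 t=8ms (window 0): ALLOW
  req#3 t=8ms (window 0): ALLOW
  req#4 t=9ms (window 0): DENY
  req#5 t=9ms (window 0): DENY
  req#6 t=10ms (window 0): DENY
  req#7 t=11ms (window 0): DENY
  req#8 t=24ms (window 2): ALLOW
  req#9 t=24ms (window 2): ALLOW
  req#10 t=24ms (window 2): ALLOW
  req#11 t=24ms (window 2): DENY
  req#12 t=24ms (window 2): DENY
  req#13 t=24ms (window 2): DENY
  req#14 t=44ms (window 3): ALLOW
  req#15 t=44ms (window 3): ALLOW
  req#16 t=45ms (window 3): ALLOW
  req#17 t=46ms (window 3): DENY
  req#18 t=46ms (window 3): DENY
  req#19 t=46ms (window 3): DENY

Allowed counts by window: 3 3 3

Answer: 3 3 3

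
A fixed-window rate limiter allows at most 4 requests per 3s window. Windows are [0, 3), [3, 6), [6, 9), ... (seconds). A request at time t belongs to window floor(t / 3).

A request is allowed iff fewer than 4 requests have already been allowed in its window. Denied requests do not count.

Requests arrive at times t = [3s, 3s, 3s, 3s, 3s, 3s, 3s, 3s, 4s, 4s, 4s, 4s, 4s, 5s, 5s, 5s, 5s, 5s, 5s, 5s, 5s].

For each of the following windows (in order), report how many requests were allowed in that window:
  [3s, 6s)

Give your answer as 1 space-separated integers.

Processing requests:
  req#1 t=3s (window 1): ALLOW
  req#2 t=3s (window 1): ALLOW
  req#3 t=3s (window 1): ALLOW
  req#4 t=3s (window 1): ALLOW
  req#5 t=3s (window 1): DENY
  req#6 t=3s (window 1): DENY
  req#7 t=3s (window 1): DENY
  req#8 t=3s (window 1): DENY
  req#9 t=4s (window 1): DENY
  req#10 t=4s (window 1): DENY
  req#11 t=4s (window 1): DENY
  req#12 t=4s (window 1): DENY
  req#13 t=4s (window 1): DENY
  req#14 t=5s (window 1): DENY
  req#15 t=5s (window 1): DENY
  req#16 t=5s (window 1): DENY
  req#17 t=5s (window 1): DENY
  req#18 t=5s (window 1): DENY
  req#19 t=5s (window 1): DENY
  req#20 t=5s (window 1): DENY
  req#21 t=5s (window 1): DENY

Allowed counts by window: 4

Answer: 4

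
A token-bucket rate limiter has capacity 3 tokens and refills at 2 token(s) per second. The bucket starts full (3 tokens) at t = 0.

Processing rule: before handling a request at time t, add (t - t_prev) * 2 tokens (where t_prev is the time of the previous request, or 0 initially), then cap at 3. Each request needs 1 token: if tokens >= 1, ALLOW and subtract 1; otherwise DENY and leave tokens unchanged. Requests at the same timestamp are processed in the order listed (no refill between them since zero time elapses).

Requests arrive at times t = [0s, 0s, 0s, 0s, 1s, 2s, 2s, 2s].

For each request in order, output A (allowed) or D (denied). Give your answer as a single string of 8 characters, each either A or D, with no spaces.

Answer: AAADAAAA

Derivation:
Simulating step by step:
  req#1 t=0s: ALLOW
  req#2 t=0s: ALLOW
  req#3 t=0s: ALLOW
  req#4 t=0s: DENY
  req#5 t=1s: ALLOW
  req#6 t=2s: ALLOW
  req#7 t=2s: ALLOW
  req#8 t=2s: ALLOW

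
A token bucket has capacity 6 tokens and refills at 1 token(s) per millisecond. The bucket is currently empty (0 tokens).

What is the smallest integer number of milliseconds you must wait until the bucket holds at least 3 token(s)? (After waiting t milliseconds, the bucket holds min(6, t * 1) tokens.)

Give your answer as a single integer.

Answer: 3

Derivation:
Need t * 1 >= 3, so t >= 3/1.
Smallest integer t = ceil(3/1) = 3.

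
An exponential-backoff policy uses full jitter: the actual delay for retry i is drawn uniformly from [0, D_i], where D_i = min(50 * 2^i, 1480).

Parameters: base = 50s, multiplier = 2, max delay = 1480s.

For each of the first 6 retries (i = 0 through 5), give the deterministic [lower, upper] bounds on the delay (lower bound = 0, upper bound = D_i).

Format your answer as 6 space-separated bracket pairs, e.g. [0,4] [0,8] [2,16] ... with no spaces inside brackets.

Answer: [0,50] [0,100] [0,200] [0,400] [0,800] [0,1480]

Derivation:
Computing bounds per retry:
  i=0: D_i=min(50*2^0,1480)=50, bounds=[0,50]
  i=1: D_i=min(50*2^1,1480)=100, bounds=[0,100]
  i=2: D_i=min(50*2^2,1480)=200, bounds=[0,200]
  i=3: D_i=min(50*2^3,1480)=400, bounds=[0,400]
  i=4: D_i=min(50*2^4,1480)=800, bounds=[0,800]
  i=5: D_i=min(50*2^5,1480)=1480, bounds=[0,1480]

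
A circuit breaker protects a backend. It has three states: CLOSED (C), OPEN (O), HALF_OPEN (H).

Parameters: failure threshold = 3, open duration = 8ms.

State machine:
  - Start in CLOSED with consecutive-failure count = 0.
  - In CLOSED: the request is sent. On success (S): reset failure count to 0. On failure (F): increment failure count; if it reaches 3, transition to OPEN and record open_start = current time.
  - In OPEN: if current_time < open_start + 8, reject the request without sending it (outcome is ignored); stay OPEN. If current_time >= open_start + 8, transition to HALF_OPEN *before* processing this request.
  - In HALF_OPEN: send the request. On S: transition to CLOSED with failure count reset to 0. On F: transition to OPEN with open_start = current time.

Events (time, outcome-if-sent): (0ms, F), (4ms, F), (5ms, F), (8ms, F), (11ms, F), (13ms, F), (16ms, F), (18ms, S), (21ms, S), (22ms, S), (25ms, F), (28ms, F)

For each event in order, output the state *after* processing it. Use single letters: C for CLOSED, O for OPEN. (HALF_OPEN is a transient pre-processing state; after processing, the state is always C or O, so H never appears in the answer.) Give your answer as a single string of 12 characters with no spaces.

Answer: CCOOOOOOCCCC

Derivation:
State after each event:
  event#1 t=0ms outcome=F: state=CLOSED
  event#2 t=4ms outcome=F: state=CLOSED
  event#3 t=5ms outcome=F: state=OPEN
  event#4 t=8ms outcome=F: state=OPEN
  event#5 t=11ms outcome=F: state=OPEN
  event#6 t=13ms outcome=F: state=OPEN
  event#7 t=16ms outcome=F: state=OPEN
  event#8 t=18ms outcome=S: state=OPEN
  event#9 t=21ms outcome=S: state=CLOSED
  event#10 t=22ms outcome=S: state=CLOSED
  event#11 t=25ms outcome=F: state=CLOSED
  event#12 t=28ms outcome=F: state=CLOSED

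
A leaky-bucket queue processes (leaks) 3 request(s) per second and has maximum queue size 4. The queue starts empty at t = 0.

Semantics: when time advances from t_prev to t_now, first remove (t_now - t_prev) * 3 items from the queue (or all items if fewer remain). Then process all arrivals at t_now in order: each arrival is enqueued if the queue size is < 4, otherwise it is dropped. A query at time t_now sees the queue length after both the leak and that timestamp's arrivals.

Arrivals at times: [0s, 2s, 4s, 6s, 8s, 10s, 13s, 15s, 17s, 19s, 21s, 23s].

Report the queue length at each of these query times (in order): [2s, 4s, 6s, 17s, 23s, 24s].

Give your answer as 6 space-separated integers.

Queue lengths at query times:
  query t=2s: backlog = 1
  query t=4s: backlog = 1
  query t=6s: backlog = 1
  query t=17s: backlog = 1
  query t=23s: backlog = 1
  query t=24s: backlog = 0

Answer: 1 1 1 1 1 0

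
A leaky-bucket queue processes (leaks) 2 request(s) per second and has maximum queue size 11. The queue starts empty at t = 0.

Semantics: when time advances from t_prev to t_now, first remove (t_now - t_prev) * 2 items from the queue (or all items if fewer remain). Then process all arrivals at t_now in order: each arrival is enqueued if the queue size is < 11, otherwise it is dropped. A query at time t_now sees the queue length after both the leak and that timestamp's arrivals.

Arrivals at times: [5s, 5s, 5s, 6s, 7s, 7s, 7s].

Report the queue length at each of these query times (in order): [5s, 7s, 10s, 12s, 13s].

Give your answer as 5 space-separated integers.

Queue lengths at query times:
  query t=5s: backlog = 3
  query t=7s: backlog = 3
  query t=10s: backlog = 0
  query t=12s: backlog = 0
  query t=13s: backlog = 0

Answer: 3 3 0 0 0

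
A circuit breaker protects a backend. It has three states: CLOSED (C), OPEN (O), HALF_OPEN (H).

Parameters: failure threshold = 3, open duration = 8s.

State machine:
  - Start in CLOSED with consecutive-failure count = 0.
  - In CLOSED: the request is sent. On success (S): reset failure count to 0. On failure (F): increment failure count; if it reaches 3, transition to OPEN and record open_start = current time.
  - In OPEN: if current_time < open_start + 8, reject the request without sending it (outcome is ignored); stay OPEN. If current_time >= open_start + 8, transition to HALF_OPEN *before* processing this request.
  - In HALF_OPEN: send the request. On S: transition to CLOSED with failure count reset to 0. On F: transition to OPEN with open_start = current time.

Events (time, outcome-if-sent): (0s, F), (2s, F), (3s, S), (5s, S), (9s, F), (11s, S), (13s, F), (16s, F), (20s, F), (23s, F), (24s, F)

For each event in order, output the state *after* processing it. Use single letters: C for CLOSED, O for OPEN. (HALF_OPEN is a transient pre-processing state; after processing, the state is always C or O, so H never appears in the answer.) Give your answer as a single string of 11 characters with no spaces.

Answer: CCCCCCCCOOO

Derivation:
State after each event:
  event#1 t=0s outcome=F: state=CLOSED
  event#2 t=2s outcome=F: state=CLOSED
  event#3 t=3s outcome=S: state=CLOSED
  event#4 t=5s outcome=S: state=CLOSED
  event#5 t=9s outcome=F: state=CLOSED
  event#6 t=11s outcome=S: state=CLOSED
  event#7 t=13s outcome=F: state=CLOSED
  event#8 t=16s outcome=F: state=CLOSED
  event#9 t=20s outcome=F: state=OPEN
  event#10 t=23s outcome=F: state=OPEN
  event#11 t=24s outcome=F: state=OPEN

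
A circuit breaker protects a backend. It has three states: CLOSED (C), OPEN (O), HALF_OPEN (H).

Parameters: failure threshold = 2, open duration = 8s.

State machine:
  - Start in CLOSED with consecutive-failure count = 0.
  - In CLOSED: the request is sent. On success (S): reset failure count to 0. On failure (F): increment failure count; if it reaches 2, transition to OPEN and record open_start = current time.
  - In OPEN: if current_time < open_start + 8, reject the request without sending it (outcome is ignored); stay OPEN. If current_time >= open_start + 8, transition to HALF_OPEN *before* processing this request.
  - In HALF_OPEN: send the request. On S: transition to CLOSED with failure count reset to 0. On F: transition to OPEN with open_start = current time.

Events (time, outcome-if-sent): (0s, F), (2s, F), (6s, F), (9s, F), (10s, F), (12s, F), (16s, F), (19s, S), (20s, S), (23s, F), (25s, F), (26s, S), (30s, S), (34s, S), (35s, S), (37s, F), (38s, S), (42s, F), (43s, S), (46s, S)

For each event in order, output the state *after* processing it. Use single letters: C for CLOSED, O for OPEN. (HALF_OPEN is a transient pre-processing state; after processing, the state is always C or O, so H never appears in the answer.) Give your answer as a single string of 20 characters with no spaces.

Answer: COOOOOOCCCOOOCCCCCCC

Derivation:
State after each event:
  event#1 t=0s outcome=F: state=CLOSED
  event#2 t=2s outcome=F: state=OPEN
  event#3 t=6s outcome=F: state=OPEN
  event#4 t=9s outcome=F: state=OPEN
  event#5 t=10s outcome=F: state=OPEN
  event#6 t=12s outcome=F: state=OPEN
  event#7 t=16s outcome=F: state=OPEN
  event#8 t=19s outcome=S: state=CLOSED
  event#9 t=20s outcome=S: state=CLOSED
  event#10 t=23s outcome=F: state=CLOSED
  event#11 t=25s outcome=F: state=OPEN
  event#12 t=26s outcome=S: state=OPEN
  event#13 t=30s outcome=S: state=OPEN
  event#14 t=34s outcome=S: state=CLOSED
  event#15 t=35s outcome=S: state=CLOSED
  event#16 t=37s outcome=F: state=CLOSED
  event#17 t=38s outcome=S: state=CLOSED
  event#18 t=42s outcome=F: state=CLOSED
  event#19 t=43s outcome=S: state=CLOSED
  event#20 t=46s outcome=S: state=CLOSED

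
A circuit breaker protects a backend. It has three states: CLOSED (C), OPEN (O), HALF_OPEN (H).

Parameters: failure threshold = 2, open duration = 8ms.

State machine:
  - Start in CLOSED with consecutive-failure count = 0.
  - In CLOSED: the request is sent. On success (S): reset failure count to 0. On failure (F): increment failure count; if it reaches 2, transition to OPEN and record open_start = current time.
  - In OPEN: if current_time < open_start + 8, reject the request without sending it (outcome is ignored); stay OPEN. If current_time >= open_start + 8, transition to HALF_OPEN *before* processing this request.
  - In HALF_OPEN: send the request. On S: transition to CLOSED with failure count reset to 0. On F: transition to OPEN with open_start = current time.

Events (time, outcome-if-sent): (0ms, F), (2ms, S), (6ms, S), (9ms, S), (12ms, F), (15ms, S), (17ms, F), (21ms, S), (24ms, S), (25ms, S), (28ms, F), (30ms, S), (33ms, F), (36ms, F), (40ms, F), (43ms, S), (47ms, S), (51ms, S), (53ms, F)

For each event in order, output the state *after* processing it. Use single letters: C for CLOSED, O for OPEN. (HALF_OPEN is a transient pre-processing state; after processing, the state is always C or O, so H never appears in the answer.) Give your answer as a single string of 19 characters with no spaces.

Answer: CCCCCCCCCCCCCOOOCCC

Derivation:
State after each event:
  event#1 t=0ms outcome=F: state=CLOSED
  event#2 t=2ms outcome=S: state=CLOSED
  event#3 t=6ms outcome=S: state=CLOSED
  event#4 t=9ms outcome=S: state=CLOSED
  event#5 t=12ms outcome=F: state=CLOSED
  event#6 t=15ms outcome=S: state=CLOSED
  event#7 t=17ms outcome=F: state=CLOSED
  event#8 t=21ms outcome=S: state=CLOSED
  event#9 t=24ms outcome=S: state=CLOSED
  event#10 t=25ms outcome=S: state=CLOSED
  event#11 t=28ms outcome=F: state=CLOSED
  event#12 t=30ms outcome=S: state=CLOSED
  event#13 t=33ms outcome=F: state=CLOSED
  event#14 t=36ms outcome=F: state=OPEN
  event#15 t=40ms outcome=F: state=OPEN
  event#16 t=43ms outcome=S: state=OPEN
  event#17 t=47ms outcome=S: state=CLOSED
  event#18 t=51ms outcome=S: state=CLOSED
  event#19 t=53ms outcome=F: state=CLOSED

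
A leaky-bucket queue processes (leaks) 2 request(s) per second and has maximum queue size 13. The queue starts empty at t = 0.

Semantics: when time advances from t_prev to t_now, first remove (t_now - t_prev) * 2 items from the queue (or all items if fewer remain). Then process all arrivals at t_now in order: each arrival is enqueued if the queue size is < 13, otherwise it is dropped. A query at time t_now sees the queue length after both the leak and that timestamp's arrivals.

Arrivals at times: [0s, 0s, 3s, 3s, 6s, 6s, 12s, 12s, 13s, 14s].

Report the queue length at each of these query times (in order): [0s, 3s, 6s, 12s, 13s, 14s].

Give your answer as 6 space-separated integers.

Answer: 2 2 2 2 1 1

Derivation:
Queue lengths at query times:
  query t=0s: backlog = 2
  query t=3s: backlog = 2
  query t=6s: backlog = 2
  query t=12s: backlog = 2
  query t=13s: backlog = 1
  query t=14s: backlog = 1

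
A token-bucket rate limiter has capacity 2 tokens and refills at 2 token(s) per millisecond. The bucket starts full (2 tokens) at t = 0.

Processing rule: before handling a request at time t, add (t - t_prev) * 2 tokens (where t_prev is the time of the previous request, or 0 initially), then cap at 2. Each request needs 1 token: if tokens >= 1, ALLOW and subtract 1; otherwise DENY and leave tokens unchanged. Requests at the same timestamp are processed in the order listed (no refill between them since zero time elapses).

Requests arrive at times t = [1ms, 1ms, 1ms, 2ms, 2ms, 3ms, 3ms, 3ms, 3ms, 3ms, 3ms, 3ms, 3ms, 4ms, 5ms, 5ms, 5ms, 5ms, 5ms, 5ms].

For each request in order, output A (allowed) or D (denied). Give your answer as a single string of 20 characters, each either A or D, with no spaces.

Simulating step by step:
  req#1 t=1ms: ALLOW
  req#2 t=1ms: ALLOW
  req#3 t=1ms: DENY
  req#4 t=2ms: ALLOW
  req#5 t=2ms: ALLOW
  req#6 t=3ms: ALLOW
  req#7 t=3ms: ALLOW
  req#8 t=3ms: DENY
  req#9 t=3ms: DENY
  req#10 t=3ms: DENY
  req#11 t=3ms: DENY
  req#12 t=3ms: DENY
  req#13 t=3ms: DENY
  req#14 t=4ms: ALLOW
  req#15 t=5ms: ALLOW
  req#16 t=5ms: ALLOW
  req#17 t=5ms: DENY
  req#18 t=5ms: DENY
  req#19 t=5ms: DENY
  req#20 t=5ms: DENY

Answer: AADAAAADDDDDDAAADDDD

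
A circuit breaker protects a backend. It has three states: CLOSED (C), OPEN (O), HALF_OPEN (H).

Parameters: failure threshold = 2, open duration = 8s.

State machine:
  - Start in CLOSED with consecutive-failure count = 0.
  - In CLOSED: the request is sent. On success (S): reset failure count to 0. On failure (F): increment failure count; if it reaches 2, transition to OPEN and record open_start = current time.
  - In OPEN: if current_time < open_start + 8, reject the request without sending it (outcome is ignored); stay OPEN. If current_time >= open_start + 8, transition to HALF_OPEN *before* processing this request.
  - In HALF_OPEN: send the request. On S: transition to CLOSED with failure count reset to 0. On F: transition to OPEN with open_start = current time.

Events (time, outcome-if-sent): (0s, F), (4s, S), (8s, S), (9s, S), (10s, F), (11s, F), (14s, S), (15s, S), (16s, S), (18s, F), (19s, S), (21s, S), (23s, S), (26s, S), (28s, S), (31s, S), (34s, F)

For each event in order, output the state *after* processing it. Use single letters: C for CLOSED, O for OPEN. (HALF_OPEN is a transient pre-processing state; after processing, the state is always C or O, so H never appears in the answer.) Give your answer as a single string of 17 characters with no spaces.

State after each event:
  event#1 t=0s outcome=F: state=CLOSED
  event#2 t=4s outcome=S: state=CLOSED
  event#3 t=8s outcome=S: state=CLOSED
  event#4 t=9s outcome=S: state=CLOSED
  event#5 t=10s outcome=F: state=CLOSED
  event#6 t=11s outcome=F: state=OPEN
  event#7 t=14s outcome=S: state=OPEN
  event#8 t=15s outcome=S: state=OPEN
  event#9 t=16s outcome=S: state=OPEN
  event#10 t=18s outcome=F: state=OPEN
  event#11 t=19s outcome=S: state=CLOSED
  event#12 t=21s outcome=S: state=CLOSED
  event#13 t=23s outcome=S: state=CLOSED
  event#14 t=26s outcome=S: state=CLOSED
  event#15 t=28s outcome=S: state=CLOSED
  event#16 t=31s outcome=S: state=CLOSED
  event#17 t=34s outcome=F: state=CLOSED

Answer: CCCCCOOOOOCCCCCCC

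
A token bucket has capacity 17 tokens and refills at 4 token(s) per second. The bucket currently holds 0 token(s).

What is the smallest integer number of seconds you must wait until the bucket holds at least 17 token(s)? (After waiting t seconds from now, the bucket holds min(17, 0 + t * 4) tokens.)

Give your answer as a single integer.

Need 0 + t * 4 >= 17, so t >= 17/4.
Smallest integer t = ceil(17/4) = 5.

Answer: 5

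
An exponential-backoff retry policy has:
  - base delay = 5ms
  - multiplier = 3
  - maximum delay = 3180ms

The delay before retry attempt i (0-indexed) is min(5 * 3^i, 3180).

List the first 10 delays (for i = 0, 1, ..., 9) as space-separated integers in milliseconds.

Answer: 5 15 45 135 405 1215 3180 3180 3180 3180

Derivation:
Computing each delay:
  i=0: min(5*3^0, 3180) = 5
  i=1: min(5*3^1, 3180) = 15
  i=2: min(5*3^2, 3180) = 45
  i=3: min(5*3^3, 3180) = 135
  i=4: min(5*3^4, 3180) = 405
  i=5: min(5*3^5, 3180) = 1215
  i=6: min(5*3^6, 3180) = 3180
  i=7: min(5*3^7, 3180) = 3180
  i=8: min(5*3^8, 3180) = 3180
  i=9: min(5*3^9, 3180) = 3180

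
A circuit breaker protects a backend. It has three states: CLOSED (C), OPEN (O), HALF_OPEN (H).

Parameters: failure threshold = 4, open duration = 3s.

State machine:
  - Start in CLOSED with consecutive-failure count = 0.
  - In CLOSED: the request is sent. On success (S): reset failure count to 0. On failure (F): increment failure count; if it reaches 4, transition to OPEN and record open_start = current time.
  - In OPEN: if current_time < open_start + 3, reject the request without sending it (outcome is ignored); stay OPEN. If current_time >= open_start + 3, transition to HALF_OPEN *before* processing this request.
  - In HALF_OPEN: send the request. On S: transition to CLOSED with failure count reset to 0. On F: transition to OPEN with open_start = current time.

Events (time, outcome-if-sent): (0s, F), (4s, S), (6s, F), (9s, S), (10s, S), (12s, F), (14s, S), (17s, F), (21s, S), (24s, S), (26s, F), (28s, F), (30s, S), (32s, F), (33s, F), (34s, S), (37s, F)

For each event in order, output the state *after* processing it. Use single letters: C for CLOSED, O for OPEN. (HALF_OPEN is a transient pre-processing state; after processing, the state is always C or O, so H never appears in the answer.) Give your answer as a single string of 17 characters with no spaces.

Answer: CCCCCCCCCCCCCCCCC

Derivation:
State after each event:
  event#1 t=0s outcome=F: state=CLOSED
  event#2 t=4s outcome=S: state=CLOSED
  event#3 t=6s outcome=F: state=CLOSED
  event#4 t=9s outcome=S: state=CLOSED
  event#5 t=10s outcome=S: state=CLOSED
  event#6 t=12s outcome=F: state=CLOSED
  event#7 t=14s outcome=S: state=CLOSED
  event#8 t=17s outcome=F: state=CLOSED
  event#9 t=21s outcome=S: state=CLOSED
  event#10 t=24s outcome=S: state=CLOSED
  event#11 t=26s outcome=F: state=CLOSED
  event#12 t=28s outcome=F: state=CLOSED
  event#13 t=30s outcome=S: state=CLOSED
  event#14 t=32s outcome=F: state=CLOSED
  event#15 t=33s outcome=F: state=CLOSED
  event#16 t=34s outcome=S: state=CLOSED
  event#17 t=37s outcome=F: state=CLOSED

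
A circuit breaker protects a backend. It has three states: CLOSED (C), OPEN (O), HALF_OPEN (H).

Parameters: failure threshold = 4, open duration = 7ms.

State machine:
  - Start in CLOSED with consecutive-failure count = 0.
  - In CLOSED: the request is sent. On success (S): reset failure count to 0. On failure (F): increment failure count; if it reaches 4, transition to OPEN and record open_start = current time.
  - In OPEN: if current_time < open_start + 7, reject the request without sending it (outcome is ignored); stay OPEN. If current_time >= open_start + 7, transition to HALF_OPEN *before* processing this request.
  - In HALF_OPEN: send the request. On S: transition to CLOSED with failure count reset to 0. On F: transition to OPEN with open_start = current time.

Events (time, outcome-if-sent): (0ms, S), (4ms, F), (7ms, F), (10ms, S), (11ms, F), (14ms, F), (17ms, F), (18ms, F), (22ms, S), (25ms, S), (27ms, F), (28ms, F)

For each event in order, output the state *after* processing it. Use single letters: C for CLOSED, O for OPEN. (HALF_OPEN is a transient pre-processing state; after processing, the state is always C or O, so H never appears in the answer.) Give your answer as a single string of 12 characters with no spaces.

Answer: CCCCCCCOOCCC

Derivation:
State after each event:
  event#1 t=0ms outcome=S: state=CLOSED
  event#2 t=4ms outcome=F: state=CLOSED
  event#3 t=7ms outcome=F: state=CLOSED
  event#4 t=10ms outcome=S: state=CLOSED
  event#5 t=11ms outcome=F: state=CLOSED
  event#6 t=14ms outcome=F: state=CLOSED
  event#7 t=17ms outcome=F: state=CLOSED
  event#8 t=18ms outcome=F: state=OPEN
  event#9 t=22ms outcome=S: state=OPEN
  event#10 t=25ms outcome=S: state=CLOSED
  event#11 t=27ms outcome=F: state=CLOSED
  event#12 t=28ms outcome=F: state=CLOSED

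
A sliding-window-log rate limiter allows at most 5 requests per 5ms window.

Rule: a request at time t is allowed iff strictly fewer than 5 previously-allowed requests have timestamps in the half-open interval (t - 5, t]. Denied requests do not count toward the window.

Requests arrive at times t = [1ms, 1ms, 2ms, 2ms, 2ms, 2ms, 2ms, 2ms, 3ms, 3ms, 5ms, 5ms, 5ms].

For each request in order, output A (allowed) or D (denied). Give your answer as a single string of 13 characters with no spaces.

Tracking allowed requests in the window:
  req#1 t=1ms: ALLOW
  req#2 t=1ms: ALLOW
  req#3 t=2ms: ALLOW
  req#4 t=2ms: ALLOW
  req#5 t=2ms: ALLOW
  req#6 t=2ms: DENY
  req#7 t=2ms: DENY
  req#8 t=2ms: DENY
  req#9 t=3ms: DENY
  req#10 t=3ms: DENY
  req#11 t=5ms: DENY
  req#12 t=5ms: DENY
  req#13 t=5ms: DENY

Answer: AAAAADDDDDDDD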